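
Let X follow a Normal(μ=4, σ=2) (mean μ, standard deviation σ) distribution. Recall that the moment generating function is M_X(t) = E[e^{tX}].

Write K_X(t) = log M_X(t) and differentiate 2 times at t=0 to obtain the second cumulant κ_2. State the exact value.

M_X(t) = e^(2*t^2 + 4*t)
K_X(t) = log M_X(t) = 2*t^2 + 4*t
K^(2)(t) = 4

κ_2 = K^(2)(0) = 4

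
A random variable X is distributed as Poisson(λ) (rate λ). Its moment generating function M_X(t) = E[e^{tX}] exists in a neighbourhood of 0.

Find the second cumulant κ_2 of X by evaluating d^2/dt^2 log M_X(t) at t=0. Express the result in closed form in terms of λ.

κ_2 = K^(2)(0) = λ

M_X(t) = e^(λ*(e^(t) - 1))
K_X(t) = log M_X(t) = λ*(e^(t) - 1)
K^(2)(t) = λ*e^(t)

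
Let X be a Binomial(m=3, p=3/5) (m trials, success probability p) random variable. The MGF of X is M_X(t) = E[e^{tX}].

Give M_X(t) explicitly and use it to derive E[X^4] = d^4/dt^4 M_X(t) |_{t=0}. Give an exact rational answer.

M_X(t) = (3*e^(t)/5 + 2/5)^3
M^(4)(t) = 2187*e^(3*t)/125 + 864*e^(2*t)/125 + 36*e^(t)/125

E[X^4] = M^(4)(0) = 3087/125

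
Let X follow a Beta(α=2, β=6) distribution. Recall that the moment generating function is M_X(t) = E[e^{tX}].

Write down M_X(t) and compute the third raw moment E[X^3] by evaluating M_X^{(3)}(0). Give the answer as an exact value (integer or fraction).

E[X^3] = M′′′(0) = 1/30

M_X(t) = ₁F₁(2; 8; t)
M′(t) = ₁F₁(3; 9; t)/4
M′′(t) = ₁F₁(4; 10; t)/12
M′′′(t) = ₁F₁(5; 11; t)/30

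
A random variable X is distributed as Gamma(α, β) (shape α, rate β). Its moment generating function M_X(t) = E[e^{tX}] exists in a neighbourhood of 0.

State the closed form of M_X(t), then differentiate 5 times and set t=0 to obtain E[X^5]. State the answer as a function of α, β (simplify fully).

M_X(t) = (β/(β - t))^α
M′(t) = -α*β^α*(1/(β - t))^α/(-β + t)
M′′(t) = (α^2*β^α*(1/(β - t))^α + α*β^α*(1/(β - t))^α)/(β^2 - 2*β*t + t^2)
M′′′(t) = (-α^3*β^α*(1/(β - t))^α - 3*α^2*β^α*(1/(β - t))^α - 2*α*β^α*(1/(β - t))^α)/(-β^3 + 3*β^2*t - 3*β*t^2 + t^3)
M′′′′(t) = (α^4*β^α*(1/(β - t))^α + 6*α^3*β^α*(1/(β - t))^α + 11*α^2*β^α*(1/(β - t))^α + 6*α*β^α*(1/(β - t))^α)/(β^4 - 4*β^3*t + 6*β^2*t^2 - 4*β*t^3 + t^4)

E[X^5] = M′′′′′(0) = α*(α^4 + 10*α^3 + 35*α^2 + 50*α + 24)/β^5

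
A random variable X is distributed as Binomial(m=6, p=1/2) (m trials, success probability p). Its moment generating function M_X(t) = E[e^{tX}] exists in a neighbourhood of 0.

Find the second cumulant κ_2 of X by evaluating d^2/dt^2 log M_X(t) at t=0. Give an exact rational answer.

κ_2 = K^(2)(0) = 3/2

M_X(t) = (e^(t)/2 + 1/2)^6
K_X(t) = log M_X(t) = 6*log(e^(t)/2 + 1/2)
K^(2)(t) = 6*e^(t)/(e^(2*t) + 2*e^(t) + 1)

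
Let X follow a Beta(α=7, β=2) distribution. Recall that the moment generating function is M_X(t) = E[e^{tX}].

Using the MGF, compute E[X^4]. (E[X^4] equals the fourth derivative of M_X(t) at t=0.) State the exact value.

M_X(t) = ₁F₁(7; 9; t)
M′(t) = 7*₁F₁(8; 10; t)/9
M′′(t) = 28*₁F₁(9; 11; t)/45
M′′′(t) = 28*₁F₁(10; 12; t)/55
M′′′′(t) = 14*₁F₁(11; 13; t)/33

E[X^4] = M′′′′(0) = 14/33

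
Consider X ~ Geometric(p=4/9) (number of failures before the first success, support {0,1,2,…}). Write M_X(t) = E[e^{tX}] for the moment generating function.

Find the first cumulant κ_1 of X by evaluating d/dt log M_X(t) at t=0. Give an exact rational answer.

κ_1 = D[K](0) = 5/4

M_X(t) = 4/(9*(1 - 5*e^(t)/9))
K_X(t) = log M_X(t) = -log(1 - 5*e^(t)/9) - 2*log(3) + 2*log(2)
D[K](t) = -5*e^(t)/(5*e^(t) - 9)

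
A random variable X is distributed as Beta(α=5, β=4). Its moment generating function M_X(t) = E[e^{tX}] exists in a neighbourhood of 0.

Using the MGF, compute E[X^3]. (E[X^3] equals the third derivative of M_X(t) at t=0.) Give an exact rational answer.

M_X(t) = ₁F₁(5; 9; t)
M′(t) = 5*₁F₁(6; 10; t)/9
M′′(t) = ₁F₁(7; 11; t)/3
M′′′(t) = 7*₁F₁(8; 12; t)/33

E[X^3] = M′′′(0) = 7/33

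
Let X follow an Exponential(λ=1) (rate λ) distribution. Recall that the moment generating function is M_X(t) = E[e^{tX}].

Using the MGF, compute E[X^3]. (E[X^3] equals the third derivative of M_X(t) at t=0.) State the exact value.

M_X(t) = 1/(1 - t)
M^(3)(t) = 6/(t^4 - 4*t^3 + 6*t^2 - 4*t + 1)

E[X^3] = M^(3)(0) = 6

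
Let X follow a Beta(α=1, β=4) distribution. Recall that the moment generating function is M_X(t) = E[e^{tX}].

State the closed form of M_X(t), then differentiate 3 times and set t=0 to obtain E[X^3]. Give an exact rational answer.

E[X^3] = M^(3)(0) = 1/35

M_X(t) = ₁F₁(1; 5; t)
M^(3)(t) = ₁F₁(4; 8; t)/35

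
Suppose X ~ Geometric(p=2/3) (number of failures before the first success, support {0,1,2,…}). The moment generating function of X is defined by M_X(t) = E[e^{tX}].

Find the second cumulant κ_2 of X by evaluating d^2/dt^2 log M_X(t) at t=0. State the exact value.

M_X(t) = 2/(3*(1 - e^(t)/3))
K_X(t) = log M_X(t) = -log(1 - e^(t)/3) - log(3) + log(2)
dK/dt = -e^(t)/(e^(t) - 3)
d^2K/dt^2 = 3*e^(t)/(e^(2*t) - 6*e^(t) + 9)

κ_2 = d^2K/dt^2 |_{t=0} = 3/4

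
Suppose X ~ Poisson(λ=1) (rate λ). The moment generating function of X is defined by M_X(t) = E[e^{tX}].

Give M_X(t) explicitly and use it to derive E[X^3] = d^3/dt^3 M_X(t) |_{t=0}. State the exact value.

E[X^3] = M′′′(0) = 5

M_X(t) = e^(e^(t) - 1)
M′(t) = e^(-1)*e^(t)*e^(e^(t))
M′′(t) = (e^(2*t)*e^(e^(t)) + e^(t)*e^(e^(t)))*e^(-1)
M′′′(t) = (e^(3*t)*e^(e^(t)) + 3*e^(2*t)*e^(e^(t)) + e^(t)*e^(e^(t)))*e^(-1)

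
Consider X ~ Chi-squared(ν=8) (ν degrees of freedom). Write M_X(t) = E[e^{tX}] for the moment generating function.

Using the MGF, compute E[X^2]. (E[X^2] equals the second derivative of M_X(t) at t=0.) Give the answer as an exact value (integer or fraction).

E[X^2] = M′′(0) = 80

M_X(t) = (1 - 2*t)^(-4)
M′(t) = -8/(32*t^5 - 80*t^4 + 80*t^3 - 40*t^2 + 10*t - 1)
M′′(t) = 80/(64*t^6 - 192*t^5 + 240*t^4 - 160*t^3 + 60*t^2 - 12*t + 1)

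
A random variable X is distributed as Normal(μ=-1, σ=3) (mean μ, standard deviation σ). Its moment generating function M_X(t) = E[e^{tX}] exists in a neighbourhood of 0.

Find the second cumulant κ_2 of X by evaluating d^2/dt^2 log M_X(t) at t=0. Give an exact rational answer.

M_X(t) = e^(9*t^2/2 - t)
K_X(t) = log M_X(t) = 9*t^2/2 - t
dK/dt = 9*t - 1
d^2K/dt^2 = 9

κ_2 = d^2K/dt^2 |_{t=0} = 9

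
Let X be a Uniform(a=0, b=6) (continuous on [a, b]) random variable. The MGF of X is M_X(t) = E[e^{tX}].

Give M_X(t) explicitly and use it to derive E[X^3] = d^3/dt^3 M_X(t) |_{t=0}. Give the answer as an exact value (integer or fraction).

M_X(t) = (e^(6*t) - 1)/(6*t)
dM/dt = (6*t*e^(6*t) - e^(6*t) + 1)/(6*t^2)
d^2M/dt^2 = (18*t^2*e^(6*t) - 6*t*e^(6*t) + e^(6*t) - 1)/(3*t^3)
d^3M/dt^3 = (36*t^3*e^(6*t) - 18*t^2*e^(6*t) + 6*t*e^(6*t) - e^(6*t) + 1)/t^4

E[X^3] = d^3M/dt^3 |_{t=0} = 54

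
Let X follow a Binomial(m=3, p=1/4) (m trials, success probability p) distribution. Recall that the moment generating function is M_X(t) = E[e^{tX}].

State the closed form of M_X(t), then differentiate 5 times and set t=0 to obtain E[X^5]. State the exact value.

M_X(t) = (e^(t)/4 + 3/4)^3
M^(5)(t) = 243*e^(3*t)/64 + 9*e^(2*t)/2 + 27*e^(t)/64

E[X^5] = M^(5)(0) = 279/32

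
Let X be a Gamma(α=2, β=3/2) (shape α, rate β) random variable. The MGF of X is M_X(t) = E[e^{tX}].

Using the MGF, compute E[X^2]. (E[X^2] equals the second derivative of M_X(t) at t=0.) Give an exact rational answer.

M_X(t) = 9/(4*(3/2 - t)^2)
dM/dt = -36/(8*t^3 - 36*t^2 + 54*t - 27)
d^2M/dt^2 = 216/(16*t^4 - 96*t^3 + 216*t^2 - 216*t + 81)

E[X^2] = d^2M/dt^2 |_{t=0} = 8/3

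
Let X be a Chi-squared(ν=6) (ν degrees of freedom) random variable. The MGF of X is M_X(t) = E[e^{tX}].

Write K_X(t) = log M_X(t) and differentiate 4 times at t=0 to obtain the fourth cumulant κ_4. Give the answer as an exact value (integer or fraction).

M_X(t) = (1 - 2*t)^(-3)
K_X(t) = log M_X(t) = -3*log(1 - 2*t)
dK/dt = -6/(2*t - 1)
d^2K/dt^2 = 12/(4*t^2 - 4*t + 1)
d^3K/dt^3 = -48/(8*t^3 - 12*t^2 + 6*t - 1)
d^4K/dt^4 = 288/(16*t^4 - 32*t^3 + 24*t^2 - 8*t + 1)

κ_4 = d^4K/dt^4 |_{t=0} = 288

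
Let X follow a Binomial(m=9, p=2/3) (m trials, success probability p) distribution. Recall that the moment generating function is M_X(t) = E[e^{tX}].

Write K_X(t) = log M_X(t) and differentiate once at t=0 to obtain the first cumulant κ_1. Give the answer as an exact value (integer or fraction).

M_X(t) = (2*e^(t)/3 + 1/3)^9
K_X(t) = log M_X(t) = 9*log(2*e^(t)/3 + 1/3)
K′(t) = 18*e^(t)/(2*e^(t) + 1)

κ_1 = K′(0) = 6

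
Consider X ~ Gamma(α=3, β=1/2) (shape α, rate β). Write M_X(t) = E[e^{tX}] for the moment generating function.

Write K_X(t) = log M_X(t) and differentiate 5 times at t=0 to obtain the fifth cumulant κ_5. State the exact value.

κ_5 = K′′′′′(0) = 2304

M_X(t) = 1/(8*(1/2 - t)^3)
K_X(t) = log M_X(t) = -3*log(1/2 - t) - 3*log(2)
K′(t) = -6/(2*t - 1)
K′′(t) = 12/(4*t^2 - 4*t + 1)
K′′′(t) = -48/(8*t^3 - 12*t^2 + 6*t - 1)
K′′′′(t) = 288/(16*t^4 - 32*t^3 + 24*t^2 - 8*t + 1)
K′′′′′(t) = -2304/(32*t^5 - 80*t^4 + 80*t^3 - 40*t^2 + 10*t - 1)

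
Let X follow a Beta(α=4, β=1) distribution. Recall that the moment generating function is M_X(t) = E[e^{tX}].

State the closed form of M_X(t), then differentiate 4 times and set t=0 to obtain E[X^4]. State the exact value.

E[X^4] = M^(4)(0) = 1/2

M_X(t) = ₁F₁(4; 5; t)
M^(4)(t) = ₁F₁(8; 9; t)/2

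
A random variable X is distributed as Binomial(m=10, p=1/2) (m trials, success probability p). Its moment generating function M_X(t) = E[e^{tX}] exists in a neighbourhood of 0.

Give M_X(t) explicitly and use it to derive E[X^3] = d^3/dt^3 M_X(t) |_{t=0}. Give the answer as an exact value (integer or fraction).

M_X(t) = (e^(t)/2 + 1/2)^10

E[X^3] = M′′′(0) = 325/2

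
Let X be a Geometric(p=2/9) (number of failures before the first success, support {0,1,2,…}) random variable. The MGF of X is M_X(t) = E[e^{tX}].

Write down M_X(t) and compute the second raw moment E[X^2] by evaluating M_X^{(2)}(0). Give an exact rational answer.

M_X(t) = 2/(9*(1 - 7*e^(t)/9))
M^(2)(t) = (-98*e^(2*t) - 126*e^(t))/(343*e^(3*t) - 1323*e^(2*t) + 1701*e^(t) - 729)

E[X^2] = M^(2)(0) = 28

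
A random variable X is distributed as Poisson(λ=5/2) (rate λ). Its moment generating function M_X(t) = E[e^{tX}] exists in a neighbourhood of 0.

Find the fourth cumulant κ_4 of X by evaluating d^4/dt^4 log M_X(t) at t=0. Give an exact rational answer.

κ_4 = K′′′′(0) = 5/2

M_X(t) = e^(5*e^(t)/2 - 5/2)
K_X(t) = log M_X(t) = 5*e^(t)/2 - 5/2
K′(t) = 5*e^(t)/2
K′′(t) = 5*e^(t)/2
K′′′(t) = 5*e^(t)/2
K′′′′(t) = 5*e^(t)/2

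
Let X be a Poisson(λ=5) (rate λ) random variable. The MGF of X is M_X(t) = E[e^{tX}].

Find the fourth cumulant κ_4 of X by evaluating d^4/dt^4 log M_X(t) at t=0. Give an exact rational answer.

M_X(t) = e^(5*e^(t) - 5)
K_X(t) = log M_X(t) = 5*e^(t) - 5
K′(t) = 5*e^(t)
K′′(t) = 5*e^(t)
K′′′(t) = 5*e^(t)
K′′′′(t) = 5*e^(t)

κ_4 = K′′′′(0) = 5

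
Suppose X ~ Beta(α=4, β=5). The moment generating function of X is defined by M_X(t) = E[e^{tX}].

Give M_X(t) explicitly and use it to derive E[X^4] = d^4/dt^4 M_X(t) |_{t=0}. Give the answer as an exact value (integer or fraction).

M_X(t) = ₁F₁(4; 9; t)
D^4[M](t) = 7*₁F₁(8; 13; t)/99

E[X^4] = D^4[M](0) = 7/99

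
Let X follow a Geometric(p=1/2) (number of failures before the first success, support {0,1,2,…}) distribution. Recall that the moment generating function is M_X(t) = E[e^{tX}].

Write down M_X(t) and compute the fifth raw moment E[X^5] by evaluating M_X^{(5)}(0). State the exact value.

E[X^5] = M^(5)(0) = 541

M_X(t) = 1/(2*(1 - e^(t)/2))
M^(5)(t) = (e^(5*t) + 52*e^(4*t) + 264*e^(3*t) + 208*e^(2*t) + 16*e^(t))/(e^(6*t) - 12*e^(5*t) + 60*e^(4*t) - 160*e^(3*t) + 240*e^(2*t) - 192*e^(t) + 64)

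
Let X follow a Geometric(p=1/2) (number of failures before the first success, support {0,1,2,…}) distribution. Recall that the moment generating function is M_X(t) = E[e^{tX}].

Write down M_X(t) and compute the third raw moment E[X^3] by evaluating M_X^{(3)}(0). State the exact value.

E[X^3] = d^3M/dt^3 |_{t=0} = 13

M_X(t) = 1/(2*(1 - e^(t)/2))
dM/dt = e^(t)/(e^(2*t) - 4*e^(t) + 4)
d^2M/dt^2 = (-e^(2*t) - 2*e^(t))/(e^(3*t) - 6*e^(2*t) + 12*e^(t) - 8)
d^3M/dt^3 = (e^(3*t) + 8*e^(2*t) + 4*e^(t))/(e^(4*t) - 8*e^(3*t) + 24*e^(2*t) - 32*e^(t) + 16)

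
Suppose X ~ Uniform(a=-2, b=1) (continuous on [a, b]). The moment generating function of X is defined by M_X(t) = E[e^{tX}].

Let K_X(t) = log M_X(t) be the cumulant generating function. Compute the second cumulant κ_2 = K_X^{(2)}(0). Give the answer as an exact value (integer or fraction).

κ_2 = D^2[K](0) = 3/4

M_X(t) = (e^(t) - e^(-2*t))/(3*t)
K_X(t) = log M_X(t) = -log(t) + log(e^(t) - e^(-2*t)) - log(3)
D^2[K](t) = (-9*t^2*e^(3*t) + e^(6*t) - 2*e^(3*t) + 1)/(t^2*e^(6*t) - 2*t^2*e^(3*t) + t^2)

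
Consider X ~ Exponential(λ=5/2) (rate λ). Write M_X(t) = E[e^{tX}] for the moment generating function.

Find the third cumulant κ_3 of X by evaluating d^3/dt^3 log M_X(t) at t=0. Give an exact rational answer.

M_X(t) = 5/(2*(5/2 - t))
K_X(t) = log M_X(t) = -log(5/2 - t) - log(2) + log(5)
K′(t) = -2/(2*t - 5)
K′′(t) = 4/(4*t^2 - 20*t + 25)
K′′′(t) = -16/(8*t^3 - 60*t^2 + 150*t - 125)

κ_3 = K′′′(0) = 16/125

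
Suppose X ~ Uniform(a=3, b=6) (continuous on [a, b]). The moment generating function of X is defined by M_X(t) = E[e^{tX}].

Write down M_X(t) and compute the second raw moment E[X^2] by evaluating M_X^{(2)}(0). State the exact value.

E[X^2] = d^2M/dt^2 |_{t=0} = 21

M_X(t) = (e^(6*t) - e^(3*t))/(3*t)
dM/dt = (6*t*e^(6*t) - 3*t*e^(3*t) - e^(6*t) + e^(3*t))/(3*t^2)
d^2M/dt^2 = (36*t^2*e^(6*t) - 9*t^2*e^(3*t) - 12*t*e^(6*t) + 6*t*e^(3*t) + 2*e^(6*t) - 2*e^(3*t))/(3*t^3)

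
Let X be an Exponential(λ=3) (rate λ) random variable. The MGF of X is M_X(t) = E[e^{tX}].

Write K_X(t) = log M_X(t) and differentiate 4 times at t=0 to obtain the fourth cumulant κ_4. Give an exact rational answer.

M_X(t) = 3/(3 - t)
K_X(t) = log M_X(t) = -log(3 - t) + log(3)
K^(4)(t) = 6/(t^4 - 12*t^3 + 54*t^2 - 108*t + 81)

κ_4 = K^(4)(0) = 2/27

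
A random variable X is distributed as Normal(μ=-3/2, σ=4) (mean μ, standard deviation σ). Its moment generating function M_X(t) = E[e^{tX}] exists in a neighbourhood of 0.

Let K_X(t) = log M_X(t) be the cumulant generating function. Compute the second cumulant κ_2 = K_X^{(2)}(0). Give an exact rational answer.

κ_2 = d^2K/dt^2 |_{t=0} = 16

M_X(t) = e^(8*t^2 - 3*t/2)
K_X(t) = log M_X(t) = 8*t^2 - 3*t/2
dK/dt = 16*t - 3/2
d^2K/dt^2 = 16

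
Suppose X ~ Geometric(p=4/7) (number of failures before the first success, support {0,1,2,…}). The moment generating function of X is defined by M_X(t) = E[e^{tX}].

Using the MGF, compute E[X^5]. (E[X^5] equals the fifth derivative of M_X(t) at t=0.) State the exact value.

M_X(t) = 4/(7*(1 - 3*e^(t)/7))

E[X^5] = M^(5)(0) = 23721/128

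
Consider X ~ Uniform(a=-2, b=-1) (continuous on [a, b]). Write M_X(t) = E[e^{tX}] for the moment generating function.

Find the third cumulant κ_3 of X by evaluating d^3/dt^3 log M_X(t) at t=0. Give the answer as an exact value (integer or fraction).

κ_3 = d^3K/dt^3 |_{t=0} = 0

M_X(t) = (e^(-t) - e^(-2*t))/t
K_X(t) = log M_X(t) = -log(t) + log(e^(-t) - e^(-2*t))
dK/dt = (-t*e^(t) + 2*t - e^(t) + 1)/(t*e^(t) - t)
d^2K/dt^2 = (-t^2*e^(t) + e^(2*t) - 2*e^(t) + 1)/(t^2*e^(2*t) - 2*t^2*e^(t) + t^2)
d^3K/dt^3 = (t^3*e^(2*t) + t^3*e^(t) - 2*e^(3*t) + 6*e^(2*t) - 6*e^(t) + 2)/(t^3*e^(3*t) - 3*t^3*e^(2*t) + 3*t^3*e^(t) - t^3)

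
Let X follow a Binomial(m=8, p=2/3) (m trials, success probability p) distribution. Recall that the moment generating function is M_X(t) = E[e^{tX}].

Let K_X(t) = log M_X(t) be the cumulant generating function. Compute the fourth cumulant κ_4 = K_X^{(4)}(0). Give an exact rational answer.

M_X(t) = (2*e^(t)/3 + 1/3)^8
K_X(t) = log M_X(t) = 8*log(2*e^(t)/3 + 1/3)
D^4[K](t) = (64*e^(3*t) - 128*e^(2*t) + 16*e^(t))/(16*e^(4*t) + 32*e^(3*t) + 24*e^(2*t) + 8*e^(t) + 1)

κ_4 = D^4[K](0) = -16/27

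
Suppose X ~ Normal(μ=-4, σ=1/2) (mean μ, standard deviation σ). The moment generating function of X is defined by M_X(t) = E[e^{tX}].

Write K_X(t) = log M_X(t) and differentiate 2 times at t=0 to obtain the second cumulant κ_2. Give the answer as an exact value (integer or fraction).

κ_2 = K^(2)(0) = 1/4

M_X(t) = e^(t^2/8 - 4*t)
K_X(t) = log M_X(t) = t^2/8 - 4*t
K^(2)(t) = 1/4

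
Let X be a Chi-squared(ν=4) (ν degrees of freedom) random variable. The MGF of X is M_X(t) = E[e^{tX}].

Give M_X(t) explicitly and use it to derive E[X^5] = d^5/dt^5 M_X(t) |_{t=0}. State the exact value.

E[X^5] = d^5M/dt^5 |_{t=0} = 23040

M_X(t) = (1 - 2*t)^(-2)
dM/dt = -4/(8*t^3 - 12*t^2 + 6*t - 1)
d^2M/dt^2 = 24/(16*t^4 - 32*t^3 + 24*t^2 - 8*t + 1)
d^3M/dt^3 = -192/(32*t^5 - 80*t^4 + 80*t^3 - 40*t^2 + 10*t - 1)
d^4M/dt^4 = 1920/(64*t^6 - 192*t^5 + 240*t^4 - 160*t^3 + 60*t^2 - 12*t + 1)
d^5M/dt^5 = -23040/(128*t^7 - 448*t^6 + 672*t^5 - 560*t^4 + 280*t^3 - 84*t^2 + 14*t - 1)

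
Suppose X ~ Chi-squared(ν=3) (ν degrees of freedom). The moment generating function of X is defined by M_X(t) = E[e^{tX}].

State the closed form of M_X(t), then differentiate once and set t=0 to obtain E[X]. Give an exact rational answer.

E[X] = M′(0) = 3

M_X(t) = (1 - 2*t)^(-3/2)
M′(t) = 3/(4*t^2*√(1 - 2*t) - 4*t*√(1 - 2*t) + √(1 - 2*t))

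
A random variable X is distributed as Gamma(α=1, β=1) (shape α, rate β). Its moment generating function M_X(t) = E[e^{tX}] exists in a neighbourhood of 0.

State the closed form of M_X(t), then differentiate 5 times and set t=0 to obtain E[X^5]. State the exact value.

M_X(t) = 1/(1 - t)
M^(5)(t) = 120/(t^6 - 6*t^5 + 15*t^4 - 20*t^3 + 15*t^2 - 6*t + 1)

E[X^5] = M^(5)(0) = 120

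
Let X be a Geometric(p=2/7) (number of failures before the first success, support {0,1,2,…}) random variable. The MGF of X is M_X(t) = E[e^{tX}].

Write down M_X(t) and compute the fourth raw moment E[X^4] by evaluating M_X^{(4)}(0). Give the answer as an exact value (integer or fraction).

E[X^4] = M^(4)(0) = 1590

M_X(t) = 2/(7*(1 - 5*e^(t)/7))
M^(4)(t) = (-1250*e^(4*t) - 19250*e^(3*t) - 26950*e^(2*t) - 3430*e^(t))/(3125*e^(5*t) - 21875*e^(4*t) + 61250*e^(3*t) - 85750*e^(2*t) + 60025*e^(t) - 16807)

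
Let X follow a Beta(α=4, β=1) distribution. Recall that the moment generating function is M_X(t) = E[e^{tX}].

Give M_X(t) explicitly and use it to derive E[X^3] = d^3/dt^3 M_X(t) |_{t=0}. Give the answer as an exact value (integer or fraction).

E[X^3] = d^3M/dt^3 |_{t=0} = 4/7

M_X(t) = ₁F₁(4; 5; t)
dM/dt = 4*₁F₁(5; 6; t)/5
d^2M/dt^2 = 2*₁F₁(6; 7; t)/3
d^3M/dt^3 = 4*₁F₁(7; 8; t)/7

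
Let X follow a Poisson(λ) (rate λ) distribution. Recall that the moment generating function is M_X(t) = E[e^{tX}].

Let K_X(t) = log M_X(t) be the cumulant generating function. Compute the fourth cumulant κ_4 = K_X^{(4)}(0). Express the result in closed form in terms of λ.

M_X(t) = e^(λ*(e^(t) - 1))
K_X(t) = log M_X(t) = λ*(e^(t) - 1)
D^4[K](t) = λ*e^(t)

κ_4 = D^4[K](0) = λ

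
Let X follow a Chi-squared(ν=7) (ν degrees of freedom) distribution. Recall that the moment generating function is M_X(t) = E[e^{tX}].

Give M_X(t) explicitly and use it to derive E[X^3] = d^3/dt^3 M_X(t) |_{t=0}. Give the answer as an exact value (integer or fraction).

M_X(t) = (1 - 2*t)^(-7/2)
M′(t) = 7/(16*t^4*√(1 - 2*t) - 32*t^3*√(1 - 2*t) + 24*t^2*√(1 - 2*t) - 8*t*√(1 - 2*t) + √(1 - 2*t))
M′′(t) = -63/(32*t^5*√(1 - 2*t) - 80*t^4*√(1 - 2*t) + 80*t^3*√(1 - 2*t) - 40*t^2*√(1 - 2*t) + 10*t*√(1 - 2*t) - √(1 - 2*t))
M′′′(t) = 693/(64*t^6*√(1 - 2*t) - 192*t^5*√(1 - 2*t) + 240*t^4*√(1 - 2*t) - 160*t^3*√(1 - 2*t) + 60*t^2*√(1 - 2*t) - 12*t*√(1 - 2*t) + √(1 - 2*t))

E[X^3] = M′′′(0) = 693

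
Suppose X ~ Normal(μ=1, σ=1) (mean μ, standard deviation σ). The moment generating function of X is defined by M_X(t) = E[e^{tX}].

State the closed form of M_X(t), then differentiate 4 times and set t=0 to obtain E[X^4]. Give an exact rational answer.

E[X^4] = d^4M/dt^4 |_{t=0} = 10

M_X(t) = e^(t^2/2 + t)
dM/dt = t*e^(t)*e^(t^2/2) + e^(t)*e^(t^2/2)
d^2M/dt^2 = t^2*e^(t)*e^(t^2/2) + 2*t*e^(t)*e^(t^2/2) + 2*e^(t)*e^(t^2/2)
d^3M/dt^3 = t^3*e^(t)*e^(t^2/2) + 3*t^2*e^(t)*e^(t^2/2) + 6*t*e^(t)*e^(t^2/2) + 4*e^(t)*e^(t^2/2)
d^4M/dt^4 = t^4*e^(t)*e^(t^2/2) + 4*t^3*e^(t)*e^(t^2/2) + 12*t^2*e^(t)*e^(t^2/2) + 16*t*e^(t)*e^(t^2/2) + 10*e^(t)*e^(t^2/2)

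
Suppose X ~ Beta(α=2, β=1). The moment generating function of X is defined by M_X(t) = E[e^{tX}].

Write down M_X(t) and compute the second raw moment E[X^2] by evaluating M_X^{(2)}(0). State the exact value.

E[X^2] = M′′(0) = 1/2

M_X(t) = ₁F₁(2; 3; t)
M′(t) = 2*₁F₁(3; 4; t)/3
M′′(t) = ₁F₁(4; 5; t)/2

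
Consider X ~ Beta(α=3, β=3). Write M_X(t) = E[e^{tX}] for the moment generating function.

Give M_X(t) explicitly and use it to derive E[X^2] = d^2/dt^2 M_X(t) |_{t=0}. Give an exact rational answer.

E[X^2] = D^2[M](0) = 2/7

M_X(t) = ₁F₁(3; 6; t)
D^2[M](t) = 2*₁F₁(5; 8; t)/7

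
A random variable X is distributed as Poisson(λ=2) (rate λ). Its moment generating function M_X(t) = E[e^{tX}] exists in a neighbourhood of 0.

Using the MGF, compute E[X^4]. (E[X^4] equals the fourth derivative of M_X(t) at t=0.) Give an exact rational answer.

M_X(t) = e^(2*e^(t) - 2)
dM/dt = 2*e^(-2)*e^(t)*e^(2*e^(t))
d^2M/dt^2 = (4*e^(2*t)*e^(2*e^(t)) + 2*e^(t)*e^(2*e^(t)))*e^(-2)
d^3M/dt^3 = (8*e^(3*t)*e^(2*e^(t)) + 12*e^(2*t)*e^(2*e^(t)) + 2*e^(t)*e^(2*e^(t)))*e^(-2)
d^4M/dt^4 = (16*e^(4*t)*e^(2*e^(t)) + 48*e^(3*t)*e^(2*e^(t)) + 28*e^(2*t)*e^(2*e^(t)) + 2*e^(t)*e^(2*e^(t)))*e^(-2)

E[X^4] = d^4M/dt^4 |_{t=0} = 94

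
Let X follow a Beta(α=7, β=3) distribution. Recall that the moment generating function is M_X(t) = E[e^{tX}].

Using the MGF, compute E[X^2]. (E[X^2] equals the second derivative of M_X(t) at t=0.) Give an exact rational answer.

E[X^2] = D^2[M](0) = 28/55

M_X(t) = ₁F₁(7; 10; t)
D^2[M](t) = 28*₁F₁(9; 12; t)/55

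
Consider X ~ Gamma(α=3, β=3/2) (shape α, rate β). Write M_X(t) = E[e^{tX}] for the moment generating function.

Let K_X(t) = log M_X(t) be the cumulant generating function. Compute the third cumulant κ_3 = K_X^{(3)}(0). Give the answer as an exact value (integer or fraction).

M_X(t) = 27/(8*(3/2 - t)^3)
K_X(t) = log M_X(t) = -3*log(3/2 - t) - 3*log(2) + 3*log(3)
K^(3)(t) = -48/(8*t^3 - 36*t^2 + 54*t - 27)

κ_3 = K^(3)(0) = 16/9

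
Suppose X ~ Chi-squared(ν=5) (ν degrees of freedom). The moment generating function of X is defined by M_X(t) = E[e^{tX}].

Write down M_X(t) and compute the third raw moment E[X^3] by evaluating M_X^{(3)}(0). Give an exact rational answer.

M_X(t) = (1 - 2*t)^(-5/2)
dM/dt = -5/(8*t^3*√(1 - 2*t) - 12*t^2*√(1 - 2*t) + 6*t*√(1 - 2*t) - √(1 - 2*t))
d^2M/dt^2 = 35/(16*t^4*√(1 - 2*t) - 32*t^3*√(1 - 2*t) + 24*t^2*√(1 - 2*t) - 8*t*√(1 - 2*t) + √(1 - 2*t))
d^3M/dt^3 = -315/(32*t^5*√(1 - 2*t) - 80*t^4*√(1 - 2*t) + 80*t^3*√(1 - 2*t) - 40*t^2*√(1 - 2*t) + 10*t*√(1 - 2*t) - √(1 - 2*t))

E[X^3] = d^3M/dt^3 |_{t=0} = 315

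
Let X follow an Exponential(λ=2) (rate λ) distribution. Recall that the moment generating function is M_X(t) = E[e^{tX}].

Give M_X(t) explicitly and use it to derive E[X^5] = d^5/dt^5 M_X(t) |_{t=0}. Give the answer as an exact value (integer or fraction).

E[X^5] = M^(5)(0) = 15/4

M_X(t) = 2/(2 - t)
M^(5)(t) = 240/(t^6 - 12*t^5 + 60*t^4 - 160*t^3 + 240*t^2 - 192*t + 64)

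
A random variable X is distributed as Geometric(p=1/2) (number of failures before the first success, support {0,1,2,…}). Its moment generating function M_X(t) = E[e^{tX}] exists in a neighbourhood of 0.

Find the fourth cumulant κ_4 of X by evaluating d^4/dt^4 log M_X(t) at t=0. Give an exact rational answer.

M_X(t) = 1/(2*(1 - e^(t)/2))
K_X(t) = log M_X(t) = -log(1 - e^(t)/2) - log(2)
dK/dt = -e^(t)/(e^(t) - 2)
d^2K/dt^2 = 2*e^(t)/(e^(2*t) - 4*e^(t) + 4)
d^3K/dt^3 = (-2*e^(2*t) - 4*e^(t))/(e^(3*t) - 6*e^(2*t) + 12*e^(t) - 8)
d^4K/dt^4 = (2*e^(3*t) + 16*e^(2*t) + 8*e^(t))/(e^(4*t) - 8*e^(3*t) + 24*e^(2*t) - 32*e^(t) + 16)

κ_4 = d^4K/dt^4 |_{t=0} = 26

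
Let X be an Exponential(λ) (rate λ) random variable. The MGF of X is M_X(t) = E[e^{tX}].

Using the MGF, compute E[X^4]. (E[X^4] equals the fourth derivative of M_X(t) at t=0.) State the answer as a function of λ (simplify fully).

E[X^4] = D^4[M](0) = 24/λ^4

M_X(t) = λ/(λ - t)
D^4[M](t) = -24*λ/(-λ^5 + 5*λ^4*t - 10*λ^3*t^2 + 10*λ^2*t^3 - 5*λ*t^4 + t^5)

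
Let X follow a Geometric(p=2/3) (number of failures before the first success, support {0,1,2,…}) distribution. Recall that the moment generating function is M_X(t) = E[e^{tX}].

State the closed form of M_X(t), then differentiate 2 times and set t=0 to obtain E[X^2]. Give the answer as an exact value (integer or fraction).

E[X^2] = M′′(0) = 1

M_X(t) = 2/(3*(1 - e^(t)/3))
M′(t) = 2*e^(t)/(e^(2*t) - 6*e^(t) + 9)
M′′(t) = (-2*e^(2*t) - 6*e^(t))/(e^(3*t) - 9*e^(2*t) + 27*e^(t) - 27)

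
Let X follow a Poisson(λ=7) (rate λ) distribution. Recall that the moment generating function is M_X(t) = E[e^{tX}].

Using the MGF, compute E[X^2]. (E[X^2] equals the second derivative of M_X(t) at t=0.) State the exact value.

E[X^2] = M^(2)(0) = 56

M_X(t) = e^(7*e^(t) - 7)
M^(2)(t) = (49*e^(2*t)*e^(7*e^(t)) + 7*e^(t)*e^(7*e^(t)))*e^(-7)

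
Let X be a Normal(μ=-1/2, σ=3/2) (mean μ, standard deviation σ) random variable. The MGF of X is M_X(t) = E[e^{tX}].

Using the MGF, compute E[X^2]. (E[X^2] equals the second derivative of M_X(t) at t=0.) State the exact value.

E[X^2] = M′′(0) = 5/2

M_X(t) = e^(9*t^2/8 - t/2)
M′(t) = 9*t*e^(-t/2)*e^(9*t^2/8)/4 - e^(-t/2)*e^(9*t^2/8)/2
M′′(t) = (81*t^2*e^(9*t^2/8) - 36*t*e^(9*t^2/8) + 40*e^(9*t^2/8))*e^(-t/2)/16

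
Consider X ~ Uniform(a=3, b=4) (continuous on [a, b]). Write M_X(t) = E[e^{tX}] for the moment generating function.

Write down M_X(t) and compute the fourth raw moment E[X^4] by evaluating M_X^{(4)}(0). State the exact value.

M_X(t) = (e^(4*t) - e^(3*t))/t
M′(t) = (4*t*e^(4*t) - 3*t*e^(3*t) - e^(4*t) + e^(3*t))/t^2
M′′(t) = (16*t^2*e^(4*t) - 9*t^2*e^(3*t) - 8*t*e^(4*t) + 6*t*e^(3*t) + 2*e^(4*t) - 2*e^(3*t))/t^3
M′′′(t) = (64*t^3*e^(4*t) - 27*t^3*e^(3*t) - 48*t^2*e^(4*t) + 27*t^2*e^(3*t) + 24*t*e^(4*t) - 18*t*e^(3*t) - 6*e^(4*t) + 6*e^(3*t))/t^4

E[X^4] = M′′′′(0) = 781/5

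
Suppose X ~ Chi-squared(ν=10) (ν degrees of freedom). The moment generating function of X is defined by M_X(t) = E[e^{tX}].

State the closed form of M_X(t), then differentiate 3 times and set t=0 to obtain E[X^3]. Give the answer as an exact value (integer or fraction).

M_X(t) = (1 - 2*t)^(-5)
D^3[M](t) = 1680/(256*t^8 - 1024*t^7 + 1792*t^6 - 1792*t^5 + 1120*t^4 - 448*t^3 + 112*t^2 - 16*t + 1)

E[X^3] = D^3[M](0) = 1680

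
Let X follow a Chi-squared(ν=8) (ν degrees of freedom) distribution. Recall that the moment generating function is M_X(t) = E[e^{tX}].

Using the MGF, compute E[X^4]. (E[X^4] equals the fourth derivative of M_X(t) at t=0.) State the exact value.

E[X^4] = d^4M/dt^4 |_{t=0} = 13440

M_X(t) = (1 - 2*t)^(-4)
dM/dt = -8/(32*t^5 - 80*t^4 + 80*t^3 - 40*t^2 + 10*t - 1)
d^2M/dt^2 = 80/(64*t^6 - 192*t^5 + 240*t^4 - 160*t^3 + 60*t^2 - 12*t + 1)
d^3M/dt^3 = -960/(128*t^7 - 448*t^6 + 672*t^5 - 560*t^4 + 280*t^3 - 84*t^2 + 14*t - 1)
d^4M/dt^4 = 13440/(256*t^8 - 1024*t^7 + 1792*t^6 - 1792*t^5 + 1120*t^4 - 448*t^3 + 112*t^2 - 16*t + 1)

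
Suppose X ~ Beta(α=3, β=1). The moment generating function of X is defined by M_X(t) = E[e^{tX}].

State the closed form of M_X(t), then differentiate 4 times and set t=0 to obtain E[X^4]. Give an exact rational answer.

E[X^4] = M′′′′(0) = 3/7

M_X(t) = ₁F₁(3; 4; t)
M′(t) = 3*₁F₁(4; 5; t)/4
M′′(t) = 3*₁F₁(5; 6; t)/5
M′′′(t) = ₁F₁(6; 7; t)/2
M′′′′(t) = 3*₁F₁(7; 8; t)/7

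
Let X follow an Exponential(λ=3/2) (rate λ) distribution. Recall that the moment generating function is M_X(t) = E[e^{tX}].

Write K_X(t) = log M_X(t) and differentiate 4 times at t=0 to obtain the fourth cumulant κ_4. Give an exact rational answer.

κ_4 = K^(4)(0) = 32/27

M_X(t) = 3/(2*(3/2 - t))
K_X(t) = log M_X(t) = -log(3/2 - t) - log(2) + log(3)
K^(4)(t) = 96/(16*t^4 - 96*t^3 + 216*t^2 - 216*t + 81)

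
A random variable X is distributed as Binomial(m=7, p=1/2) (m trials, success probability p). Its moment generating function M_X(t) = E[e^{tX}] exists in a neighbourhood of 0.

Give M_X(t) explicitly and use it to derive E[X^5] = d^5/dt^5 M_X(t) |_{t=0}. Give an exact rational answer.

E[X^5] = M^(5)(0) = 1421

M_X(t) = (e^(t)/2 + 1/2)^7
M^(5)(t) = 16807*e^(7*t)/128 + 1701*e^(6*t)/4 + 65625*e^(5*t)/128 + 280*e^(4*t) + 8505*e^(3*t)/128 + 21*e^(2*t)/4 + 7*e^(t)/128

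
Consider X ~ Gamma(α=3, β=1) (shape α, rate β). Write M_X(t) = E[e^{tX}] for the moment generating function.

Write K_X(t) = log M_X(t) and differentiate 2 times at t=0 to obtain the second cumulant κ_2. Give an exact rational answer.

M_X(t) = (1 - t)^(-3)
K_X(t) = log M_X(t) = -3*log(1 - t)
K′(t) = -3/(t - 1)
K′′(t) = 3/(t^2 - 2*t + 1)

κ_2 = K′′(0) = 3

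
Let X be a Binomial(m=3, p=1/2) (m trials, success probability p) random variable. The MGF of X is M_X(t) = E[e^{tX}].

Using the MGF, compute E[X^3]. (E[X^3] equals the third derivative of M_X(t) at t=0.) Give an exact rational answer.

E[X^3] = M′′′(0) = 27/4

M_X(t) = (e^(t)/2 + 1/2)^3
M′(t) = 3*e^(3*t)/8 + 3*e^(2*t)/4 + 3*e^(t)/8
M′′(t) = 9*e^(3*t)/8 + 3*e^(2*t)/2 + 3*e^(t)/8
M′′′(t) = 27*e^(3*t)/8 + 3*e^(2*t) + 3*e^(t)/8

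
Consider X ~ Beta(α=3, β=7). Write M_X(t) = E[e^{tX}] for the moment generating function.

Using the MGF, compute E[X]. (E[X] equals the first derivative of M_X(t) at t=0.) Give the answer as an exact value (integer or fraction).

M_X(t) = ₁F₁(3; 10; t)
dM/dt = 3*₁F₁(4; 11; t)/10

E[X] = dM/dt |_{t=0} = 3/10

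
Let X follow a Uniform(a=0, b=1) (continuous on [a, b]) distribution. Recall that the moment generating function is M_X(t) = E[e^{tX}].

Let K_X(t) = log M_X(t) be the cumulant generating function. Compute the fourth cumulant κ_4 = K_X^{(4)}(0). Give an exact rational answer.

M_X(t) = (e^(t) - 1)/t
K_X(t) = log M_X(t) = -log(t) + log(e^(t) - 1)
K′(t) = (t*e^(t) - e^(t) + 1)/(t*e^(t) - t)
K′′(t) = (-t^2*e^(t) + e^(2*t) - 2*e^(t) + 1)/(t^2*e^(2*t) - 2*t^2*e^(t) + t^2)
K′′′(t) = (t^3*e^(2*t) + t^3*e^(t) - 2*e^(3*t) + 6*e^(2*t) - 6*e^(t) + 2)/(t^3*e^(3*t) - 3*t^3*e^(2*t) + 3*t^3*e^(t) - t^3)

κ_4 = K′′′′(0) = -1/120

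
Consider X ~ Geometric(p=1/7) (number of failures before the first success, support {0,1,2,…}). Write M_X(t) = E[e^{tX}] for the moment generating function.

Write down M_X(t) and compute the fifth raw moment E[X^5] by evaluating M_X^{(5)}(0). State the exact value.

M_X(t) = 1/(7*(1 - 6*e^(t)/7))
M′(t) = 6*e^(t)/(36*e^(2*t) - 84*e^(t) + 49)
M′′(t) = (-36*e^(2*t) - 42*e^(t))/(216*e^(3*t) - 756*e^(2*t) + 882*e^(t) - 343)
M′′′(t) = (216*e^(3*t) + 1008*e^(2*t) + 294*e^(t))/(1296*e^(4*t) - 6048*e^(3*t) + 10584*e^(2*t) - 8232*e^(t) + 2401)
M′′′′(t) = (-1296*e^(4*t) - 16632*e^(3*t) - 19404*e^(2*t) - 2058*e^(t))/(7776*e^(5*t) - 45360*e^(4*t) + 105840*e^(3*t) - 123480*e^(2*t) + 72030*e^(t) - 16807)

E[X^5] = M′′′′′(0) = 1277646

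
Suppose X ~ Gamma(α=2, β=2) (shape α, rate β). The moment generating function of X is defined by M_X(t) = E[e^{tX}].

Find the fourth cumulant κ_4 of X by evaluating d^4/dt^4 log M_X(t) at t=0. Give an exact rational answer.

κ_4 = D^4[K](0) = 3/4

M_X(t) = 4/(2 - t)^2
K_X(t) = log M_X(t) = -2*log(2 - t) + 2*log(2)
D^4[K](t) = 12/(t^4 - 8*t^3 + 24*t^2 - 32*t + 16)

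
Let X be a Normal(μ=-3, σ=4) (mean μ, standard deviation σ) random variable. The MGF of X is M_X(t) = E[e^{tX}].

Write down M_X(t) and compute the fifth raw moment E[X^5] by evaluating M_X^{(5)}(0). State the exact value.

E[X^5] = d^5M/dt^5 |_{t=0} = -16083

M_X(t) = e^(8*t^2 - 3*t)
dM/dt = 16*t*e^(-3*t)*e^(8*t^2) - 3*e^(-3*t)*e^(8*t^2)
d^2M/dt^2 = (256*t^2*e^(8*t^2) - 96*t*e^(8*t^2) + 25*e^(8*t^2))*e^(-3*t)
d^3M/dt^3 = (4096*t^3*e^(8*t^2) - 2304*t^2*e^(8*t^2) + 1200*t*e^(8*t^2) - 171*e^(8*t^2))*e^(-3*t)
d^4M/dt^4 = (65536*t^4*e^(8*t^2) - 49152*t^3*e^(8*t^2) + 38400*t^2*e^(8*t^2) - 10944*t*e^(8*t^2) + 1713*e^(8*t^2))*e^(-3*t)
d^5M/dt^5 = (1048576*t^5*e^(8*t^2) - 983040*t^4*e^(8*t^2) + 1024000*t^3*e^(8*t^2) - 437760*t^2*e^(8*t^2) + 137040*t*e^(8*t^2) - 16083*e^(8*t^2))*e^(-3*t)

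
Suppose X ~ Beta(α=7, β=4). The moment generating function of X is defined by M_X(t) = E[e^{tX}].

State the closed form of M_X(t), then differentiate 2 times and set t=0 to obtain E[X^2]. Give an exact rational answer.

M_X(t) = ₁F₁(7; 11; t)
D^2[M](t) = 14*₁F₁(9; 13; t)/33

E[X^2] = D^2[M](0) = 14/33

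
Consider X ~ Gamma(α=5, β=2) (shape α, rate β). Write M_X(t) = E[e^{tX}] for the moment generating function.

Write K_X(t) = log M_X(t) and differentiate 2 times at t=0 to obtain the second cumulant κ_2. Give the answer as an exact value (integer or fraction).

M_X(t) = 32/(2 - t)^5
K_X(t) = log M_X(t) = -5*log(2 - t) + 5*log(2)
K^(2)(t) = 5/(t^2 - 4*t + 4)

κ_2 = K^(2)(0) = 5/4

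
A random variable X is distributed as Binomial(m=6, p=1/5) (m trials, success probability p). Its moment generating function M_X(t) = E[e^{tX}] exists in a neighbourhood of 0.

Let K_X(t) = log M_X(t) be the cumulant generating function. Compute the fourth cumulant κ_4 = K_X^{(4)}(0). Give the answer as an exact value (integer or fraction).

κ_4 = K′′′′(0) = 24/625

M_X(t) = (e^(t)/5 + 4/5)^6
K_X(t) = log M_X(t) = 6*log(e^(t)/5 + 4/5)
K′(t) = 6*e^(t)/(e^(t) + 4)
K′′(t) = 24*e^(t)/(e^(2*t) + 8*e^(t) + 16)
K′′′(t) = (-24*e^(2*t) + 96*e^(t))/(e^(3*t) + 12*e^(2*t) + 48*e^(t) + 64)
K′′′′(t) = (24*e^(3*t) - 384*e^(2*t) + 384*e^(t))/(e^(4*t) + 16*e^(3*t) + 96*e^(2*t) + 256*e^(t) + 256)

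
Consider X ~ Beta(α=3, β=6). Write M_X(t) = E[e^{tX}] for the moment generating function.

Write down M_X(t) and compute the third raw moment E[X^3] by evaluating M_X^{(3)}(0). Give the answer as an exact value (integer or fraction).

E[X^3] = d^3M/dt^3 |_{t=0} = 2/33

M_X(t) = ₁F₁(3; 9; t)
dM/dt = ₁F₁(4; 10; t)/3
d^2M/dt^2 = 2*₁F₁(5; 11; t)/15
d^3M/dt^3 = 2*₁F₁(6; 12; t)/33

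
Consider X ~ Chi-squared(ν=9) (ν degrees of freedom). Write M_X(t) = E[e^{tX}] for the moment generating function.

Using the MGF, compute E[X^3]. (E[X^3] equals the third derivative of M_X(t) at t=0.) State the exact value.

M_X(t) = (1 - 2*t)^(-9/2)

E[X^3] = M^(3)(0) = 1287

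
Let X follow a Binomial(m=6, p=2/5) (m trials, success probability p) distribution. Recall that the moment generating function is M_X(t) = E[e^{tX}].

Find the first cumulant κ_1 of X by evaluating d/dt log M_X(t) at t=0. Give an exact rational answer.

M_X(t) = (2*e^(t)/5 + 3/5)^6
K_X(t) = log M_X(t) = 6*log(2*e^(t)/5 + 3/5)
dK/dt = 12*e^(t)/(2*e^(t) + 3)

κ_1 = dK/dt |_{t=0} = 12/5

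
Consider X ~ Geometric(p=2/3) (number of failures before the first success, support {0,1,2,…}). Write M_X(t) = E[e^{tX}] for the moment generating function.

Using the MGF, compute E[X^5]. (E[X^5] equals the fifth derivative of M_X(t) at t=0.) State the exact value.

M_X(t) = 2/(3*(1 - e^(t)/3))
dM/dt = 2*e^(t)/(e^(2*t) - 6*e^(t) + 9)
d^2M/dt^2 = (-2*e^(2*t) - 6*e^(t))/(e^(3*t) - 9*e^(2*t) + 27*e^(t) - 27)
d^3M/dt^3 = (2*e^(3*t) + 24*e^(2*t) + 18*e^(t))/(e^(4*t) - 12*e^(3*t) + 54*e^(2*t) - 108*e^(t) + 81)
d^4M/dt^4 = (-2*e^(4*t) - 66*e^(3*t) - 198*e^(2*t) - 54*e^(t))/(e^(5*t) - 15*e^(4*t) + 90*e^(3*t) - 270*e^(2*t) + 405*e^(t) - 243)
d^5M/dt^5 = (2*e^(5*t) + 156*e^(4*t) + 1188*e^(3*t) + 1404*e^(2*t) + 162*e^(t))/(e^(6*t) - 18*e^(5*t) + 135*e^(4*t) - 540*e^(3*t) + 1215*e^(2*t) - 1458*e^(t) + 729)

E[X^5] = d^5M/dt^5 |_{t=0} = 91/2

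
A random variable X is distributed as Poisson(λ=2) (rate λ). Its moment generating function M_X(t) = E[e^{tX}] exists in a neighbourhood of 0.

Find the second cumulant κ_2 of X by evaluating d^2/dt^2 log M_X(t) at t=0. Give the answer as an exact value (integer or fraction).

κ_2 = D^2[K](0) = 2

M_X(t) = e^(2*e^(t) - 2)
K_X(t) = log M_X(t) = 2*e^(t) - 2
D^2[K](t) = 2*e^(t)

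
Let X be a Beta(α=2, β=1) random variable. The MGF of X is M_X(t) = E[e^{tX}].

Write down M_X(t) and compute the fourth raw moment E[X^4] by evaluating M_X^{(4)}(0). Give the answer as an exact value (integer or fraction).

E[X^4] = M′′′′(0) = 1/3

M_X(t) = ₁F₁(2; 3; t)
M′(t) = 2*₁F₁(3; 4; t)/3
M′′(t) = ₁F₁(4; 5; t)/2
M′′′(t) = 2*₁F₁(5; 6; t)/5
M′′′′(t) = ₁F₁(6; 7; t)/3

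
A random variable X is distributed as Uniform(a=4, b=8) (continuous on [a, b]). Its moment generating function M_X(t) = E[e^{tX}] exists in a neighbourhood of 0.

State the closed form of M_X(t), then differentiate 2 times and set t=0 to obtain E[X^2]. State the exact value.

E[X^2] = M^(2)(0) = 112/3

M_X(t) = (e^(8*t) - e^(4*t))/(4*t)
M^(2)(t) = (32*t^2*e^(8*t) - 8*t^2*e^(4*t) - 8*t*e^(8*t) + 4*t*e^(4*t) + e^(8*t) - e^(4*t))/(2*t^3)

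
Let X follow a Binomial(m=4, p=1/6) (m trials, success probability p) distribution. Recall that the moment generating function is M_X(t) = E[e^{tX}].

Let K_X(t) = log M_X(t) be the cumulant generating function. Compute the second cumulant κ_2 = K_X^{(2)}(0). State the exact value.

κ_2 = K′′(0) = 5/9

M_X(t) = (e^(t)/6 + 5/6)^4
K_X(t) = log M_X(t) = 4*log(e^(t)/6 + 5/6)
K′(t) = 4*e^(t)/(e^(t) + 5)
K′′(t) = 20*e^(t)/(e^(2*t) + 10*e^(t) + 25)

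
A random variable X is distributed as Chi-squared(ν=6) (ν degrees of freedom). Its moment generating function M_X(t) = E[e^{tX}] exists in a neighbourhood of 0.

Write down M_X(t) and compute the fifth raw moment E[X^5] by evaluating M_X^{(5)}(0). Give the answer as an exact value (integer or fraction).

E[X^5] = d^5M/dt^5 |_{t=0} = 80640

M_X(t) = (1 - 2*t)^(-3)
dM/dt = 6/(16*t^4 - 32*t^3 + 24*t^2 - 8*t + 1)
d^2M/dt^2 = -48/(32*t^5 - 80*t^4 + 80*t^3 - 40*t^2 + 10*t - 1)
d^3M/dt^3 = 480/(64*t^6 - 192*t^5 + 240*t^4 - 160*t^3 + 60*t^2 - 12*t + 1)
d^4M/dt^4 = -5760/(128*t^7 - 448*t^6 + 672*t^5 - 560*t^4 + 280*t^3 - 84*t^2 + 14*t - 1)
d^5M/dt^5 = 80640/(256*t^8 - 1024*t^7 + 1792*t^6 - 1792*t^5 + 1120*t^4 - 448*t^3 + 112*t^2 - 16*t + 1)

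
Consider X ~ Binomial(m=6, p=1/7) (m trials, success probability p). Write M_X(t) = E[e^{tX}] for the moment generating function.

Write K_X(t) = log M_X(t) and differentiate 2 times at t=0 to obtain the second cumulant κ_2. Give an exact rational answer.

M_X(t) = (e^(t)/7 + 6/7)^6
K_X(t) = log M_X(t) = 6*log(e^(t)/7 + 6/7)
dK/dt = 6*e^(t)/(e^(t) + 6)
d^2K/dt^2 = 36*e^(t)/(e^(2*t) + 12*e^(t) + 36)

κ_2 = d^2K/dt^2 |_{t=0} = 36/49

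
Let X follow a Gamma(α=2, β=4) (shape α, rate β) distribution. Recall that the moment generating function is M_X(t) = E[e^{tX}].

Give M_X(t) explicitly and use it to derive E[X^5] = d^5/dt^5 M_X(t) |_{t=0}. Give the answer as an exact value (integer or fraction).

M_X(t) = 16/(4 - t)^2
dM/dt = -32/(t^3 - 12*t^2 + 48*t - 64)
d^2M/dt^2 = 96/(t^4 - 16*t^3 + 96*t^2 - 256*t + 256)
d^3M/dt^3 = -384/(t^5 - 20*t^4 + 160*t^3 - 640*t^2 + 1280*t - 1024)
d^4M/dt^4 = 1920/(t^6 - 24*t^5 + 240*t^4 - 1280*t^3 + 3840*t^2 - 6144*t + 4096)
d^5M/dt^5 = -11520/(t^7 - 28*t^6 + 336*t^5 - 2240*t^4 + 8960*t^3 - 21504*t^2 + 28672*t - 16384)

E[X^5] = d^5M/dt^5 |_{t=0} = 45/64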